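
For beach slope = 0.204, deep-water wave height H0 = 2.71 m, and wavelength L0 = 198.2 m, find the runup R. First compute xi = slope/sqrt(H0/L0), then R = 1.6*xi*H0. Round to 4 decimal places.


xi = slope / sqrt(H0/L0)
H0/L0 = 2.71/198.2 = 0.013673
sqrt(0.013673) = 0.116932
xi = 0.204 / 0.116932 = 1.744606
R = 1.6 * xi * H0 = 1.6 * 1.744606 * 2.71
R = 7.5646 m

7.5646


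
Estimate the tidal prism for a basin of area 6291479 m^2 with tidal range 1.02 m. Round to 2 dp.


Tidal prism = Area * Tidal range
P = 6291479 * 1.02
P = 6417308.58 m^3

6417308.58


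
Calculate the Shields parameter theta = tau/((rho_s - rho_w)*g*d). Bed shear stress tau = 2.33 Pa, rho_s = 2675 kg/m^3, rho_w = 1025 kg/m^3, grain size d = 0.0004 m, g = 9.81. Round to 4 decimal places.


theta = tau / ((rho_s - rho_w) * g * d)
rho_s - rho_w = 2675 - 1025 = 1650
Denominator = 1650 * 9.81 * 0.0004 = 6.474600
theta = 2.33 / 6.474600
theta = 0.3599

0.3599


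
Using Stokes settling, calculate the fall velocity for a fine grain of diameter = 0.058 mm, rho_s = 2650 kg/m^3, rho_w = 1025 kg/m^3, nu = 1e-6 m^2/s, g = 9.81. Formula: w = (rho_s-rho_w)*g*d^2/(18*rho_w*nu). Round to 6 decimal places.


w = (rho_s - rho_w) * g * d^2 / (18 * rho_w * nu)
d = 0.058 mm = 0.000058 m
rho_s - rho_w = 2650 - 1025 = 1625
Numerator = 1625 * 9.81 * (0.000058)^2 = 0.000053626365
Denominator = 18 * 1025 * 1e-6 = 0.018450
w = 0.002907 m/s

0.002907


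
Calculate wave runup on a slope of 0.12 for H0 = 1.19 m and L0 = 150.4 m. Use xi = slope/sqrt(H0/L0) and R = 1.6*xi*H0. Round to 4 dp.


xi = slope / sqrt(H0/L0)
H0/L0 = 1.19/150.4 = 0.007912
sqrt(0.007912) = 0.088951
xi = 0.12 / 0.088951 = 1.349061
R = 1.6 * xi * H0 = 1.6 * 1.349061 * 1.19
R = 2.5686 m

2.5686


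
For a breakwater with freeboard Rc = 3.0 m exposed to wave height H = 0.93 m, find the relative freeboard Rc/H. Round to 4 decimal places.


Relative freeboard = Rc / H
= 3.0 / 0.93
= 3.2258

3.2258


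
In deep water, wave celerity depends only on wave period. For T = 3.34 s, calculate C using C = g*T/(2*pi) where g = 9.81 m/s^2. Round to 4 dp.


We use the deep-water celerity formula:
C = g * T / (2 * pi)
C = 9.81 * 3.34 / (2 * 3.14159...)
C = 32.765400 / 6.283185
C = 5.2148 m/s

5.2148


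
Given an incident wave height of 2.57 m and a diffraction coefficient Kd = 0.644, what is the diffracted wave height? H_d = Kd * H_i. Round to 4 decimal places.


H_d = Kd * H_i
H_d = 0.644 * 2.57
H_d = 1.6551 m

1.6551


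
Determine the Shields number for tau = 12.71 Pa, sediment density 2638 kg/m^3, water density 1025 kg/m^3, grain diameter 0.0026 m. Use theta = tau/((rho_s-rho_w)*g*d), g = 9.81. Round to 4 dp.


theta = tau / ((rho_s - rho_w) * g * d)
rho_s - rho_w = 2638 - 1025 = 1613
Denominator = 1613 * 9.81 * 0.0026 = 41.141178
theta = 12.71 / 41.141178
theta = 0.3089

0.3089


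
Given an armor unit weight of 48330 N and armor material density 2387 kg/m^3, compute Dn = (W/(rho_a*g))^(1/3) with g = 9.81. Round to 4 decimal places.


V = W / (rho_a * g)
V = 48330 / (2387 * 9.81)
V = 48330 / 23416.47
V = 2.063932 m^3
Dn = V^(1/3) = 2.063932^(1/3)
Dn = 1.2732 m

1.2732


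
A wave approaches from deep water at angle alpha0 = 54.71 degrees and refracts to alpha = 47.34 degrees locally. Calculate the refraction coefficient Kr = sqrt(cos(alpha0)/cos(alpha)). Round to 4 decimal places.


Kr = sqrt(cos(alpha0) / cos(alpha))
cos(54.71) = 0.577715
cos(47.34) = 0.677646
Kr = sqrt(0.577715 / 0.677646)
Kr = sqrt(0.852532)
Kr = 0.9233

0.9233


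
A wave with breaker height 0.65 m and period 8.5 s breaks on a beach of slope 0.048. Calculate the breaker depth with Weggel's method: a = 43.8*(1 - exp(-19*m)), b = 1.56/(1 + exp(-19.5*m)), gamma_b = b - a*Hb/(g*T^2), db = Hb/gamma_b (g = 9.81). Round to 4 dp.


a = 43.8 * (1 - exp(-19 * m))
exp(-19 * 0.048) = exp(-0.9120) = 0.401720
a = 43.8 * (1 - 0.401720) = 26.204665
b = 1.56 / (1 + exp(-19.5 * m))
exp(-19.5 * 0.048) = exp(-0.9360) = 0.392193
b = 1.56 / (1 + 0.392193) = 1.120534
Hb / (g * T^2) = 0.65 / (9.81 * 8.5^2) = 0.65 / 708.7725 = 0.00091708
gamma_b = b - a * Hb/(g*T^2) = 1.120534 - 26.204665 * 0.00091708 = 1.096502
db = Hb / gamma_b = 0.65 / 1.096502
db = 0.5928 m

0.5928


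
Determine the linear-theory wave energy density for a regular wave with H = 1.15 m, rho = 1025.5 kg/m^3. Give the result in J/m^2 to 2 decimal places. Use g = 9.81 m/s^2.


E = (1/8) * rho * g * H^2
E = (1/8) * 1025.5 * 9.81 * 1.15^2
E = 0.125 * 1025.5 * 9.81 * 1.3225
E = 1663.07 J/m^2

1663.07


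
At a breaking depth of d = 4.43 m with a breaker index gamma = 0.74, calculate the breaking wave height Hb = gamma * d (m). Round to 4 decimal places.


Hb = gamma * d
Hb = 0.74 * 4.43
Hb = 3.2782 m

3.2782


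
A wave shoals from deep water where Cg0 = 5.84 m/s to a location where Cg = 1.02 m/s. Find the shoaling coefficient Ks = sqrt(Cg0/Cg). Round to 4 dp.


Ks = sqrt(Cg0 / Cg)
Ks = sqrt(5.84 / 1.02)
Ks = sqrt(5.7255)
Ks = 2.3928

2.3928


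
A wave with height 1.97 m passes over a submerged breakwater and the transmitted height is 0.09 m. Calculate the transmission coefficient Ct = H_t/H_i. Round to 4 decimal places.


Ct = H_t / H_i
Ct = 0.09 / 1.97
Ct = 0.0457

0.0457


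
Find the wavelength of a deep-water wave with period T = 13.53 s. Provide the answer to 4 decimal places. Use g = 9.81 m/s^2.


L0 = g * T^2 / (2 * pi)
L0 = 9.81 * 13.53^2 / (2 * pi)
L0 = 9.81 * 183.0609 / 6.28319
L0 = 1795.8274 / 6.28319
L0 = 285.8148 m

285.8148


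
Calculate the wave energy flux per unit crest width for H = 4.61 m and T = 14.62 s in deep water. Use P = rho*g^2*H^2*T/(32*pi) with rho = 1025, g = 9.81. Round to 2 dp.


P = rho * g^2 * H^2 * T / (32 * pi)
P = 1025 * 9.81^2 * 4.61^2 * 14.62 / (32 * pi)
P = 1025 * 96.2361 * 21.2521 * 14.62 / 100.53096
P = 304867.59 W/m

304867.59


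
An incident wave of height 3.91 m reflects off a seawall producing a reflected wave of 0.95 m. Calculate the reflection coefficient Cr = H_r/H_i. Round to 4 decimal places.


Cr = H_r / H_i
Cr = 0.95 / 3.91
Cr = 0.2430

0.2430


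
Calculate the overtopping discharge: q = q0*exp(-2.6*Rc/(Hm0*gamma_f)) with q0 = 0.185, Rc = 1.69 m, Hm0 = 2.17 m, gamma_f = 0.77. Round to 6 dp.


q = q0 * exp(-2.6 * Rc / (Hm0 * gamma_f))
Exponent = -2.6 * 1.69 / (2.17 * 0.77)
= -2.6 * 1.69 / 1.6709
= -2.629721
exp(-2.629721) = 0.072099
q = 0.185 * 0.072099
q = 0.013338 m^3/s/m

0.013338


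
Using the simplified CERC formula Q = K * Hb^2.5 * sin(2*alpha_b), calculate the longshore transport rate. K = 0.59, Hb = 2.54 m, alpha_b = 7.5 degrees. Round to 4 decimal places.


Q = K * Hb^2.5 * sin(2 * alpha_b)
Hb^2.5 = 2.54^2.5 = 10.282158
sin(2 * 7.5) = sin(15.0) = 0.258819
Q = 0.59 * 10.282158 * 0.258819
Q = 1.5701 m^3/s

1.5701


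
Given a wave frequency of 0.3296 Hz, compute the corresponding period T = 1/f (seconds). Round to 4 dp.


T = 1 / f
T = 1 / 0.3296
T = 3.0340 s

3.0340


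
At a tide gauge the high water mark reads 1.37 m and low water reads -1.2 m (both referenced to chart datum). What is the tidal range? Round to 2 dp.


Tidal range = High water - Low water
Tidal range = 1.37 - (-1.2)
Tidal range = 2.57 m

2.57


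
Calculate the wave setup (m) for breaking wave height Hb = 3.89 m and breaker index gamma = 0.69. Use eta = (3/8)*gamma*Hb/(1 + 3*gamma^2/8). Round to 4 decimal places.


eta = (3/8) * gamma * Hb / (1 + 3*gamma^2/8)
Numerator = (3/8) * 0.69 * 3.89 = 1.006537
Denominator = 1 + 3*0.69^2/8 = 1 + 0.178538 = 1.178538
eta = 1.006537 / 1.178538
eta = 0.8541 m

0.8541


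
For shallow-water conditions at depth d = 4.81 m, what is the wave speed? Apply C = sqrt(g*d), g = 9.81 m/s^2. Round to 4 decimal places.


Using the shallow-water approximation:
C = sqrt(g * d) = sqrt(9.81 * 4.81)
C = sqrt(47.1861)
C = 6.8692 m/s

6.8692


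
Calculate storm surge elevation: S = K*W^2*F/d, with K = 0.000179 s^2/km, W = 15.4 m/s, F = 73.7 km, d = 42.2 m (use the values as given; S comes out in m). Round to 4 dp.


S = K * W^2 * F / d
W^2 = 15.4^2 = 237.16
S = 0.000179 * 237.16 * 73.7 / 42.2
Numerator = 0.000179 * 237.16 * 73.7 = 3.128686
S = 3.128686 / 42.2 = 0.0741 m

0.0741


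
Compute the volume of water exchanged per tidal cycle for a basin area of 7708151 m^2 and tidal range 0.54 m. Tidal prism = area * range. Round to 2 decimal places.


Tidal prism = Area * Tidal range
P = 7708151 * 0.54
P = 4162401.54 m^3

4162401.54


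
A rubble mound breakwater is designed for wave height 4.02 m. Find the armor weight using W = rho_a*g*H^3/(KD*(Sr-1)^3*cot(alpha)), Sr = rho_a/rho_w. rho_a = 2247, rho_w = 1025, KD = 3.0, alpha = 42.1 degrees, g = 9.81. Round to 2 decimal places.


Sr = rho_a / rho_w = 2247 / 1025 = 2.192195
(Sr - 1) = 1.192195
(Sr - 1)^3 = 1.694502
cot(42.1) = 1 / tan(42.1) = 1 / 0.903569 = 1.106722
Numerator = 2247 * 9.81 * 4.02^3 = 1432023.8103
Denominator = 3.0 * 1.694502 * 1.106722 = 5.626027
W = 1432023.8103 / 5.626027
W = 254535.55 N

254535.55


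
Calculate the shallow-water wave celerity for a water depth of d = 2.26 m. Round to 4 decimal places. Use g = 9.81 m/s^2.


Using the shallow-water approximation:
C = sqrt(g * d) = sqrt(9.81 * 2.26)
C = sqrt(22.1706)
C = 4.7086 m/s

4.7086


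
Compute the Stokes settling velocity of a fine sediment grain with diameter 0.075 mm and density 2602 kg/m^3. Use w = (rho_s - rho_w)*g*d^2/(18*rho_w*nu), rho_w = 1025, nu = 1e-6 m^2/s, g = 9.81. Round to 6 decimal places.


w = (rho_s - rho_w) * g * d^2 / (18 * rho_w * nu)
d = 0.075 mm = 0.000075 m
rho_s - rho_w = 2602 - 1025 = 1577
Numerator = 1577 * 9.81 * (0.000075)^2 = 0.000087020831
Denominator = 18 * 1025 * 1e-6 = 0.018450
w = 0.004717 m/s

0.004717


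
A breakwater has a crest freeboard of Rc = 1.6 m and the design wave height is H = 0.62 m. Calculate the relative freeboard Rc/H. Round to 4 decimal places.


Relative freeboard = Rc / H
= 1.6 / 0.62
= 2.5806

2.5806


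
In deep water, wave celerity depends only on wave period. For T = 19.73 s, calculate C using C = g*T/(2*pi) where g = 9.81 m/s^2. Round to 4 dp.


We use the deep-water celerity formula:
C = g * T / (2 * pi)
C = 9.81 * 19.73 / (2 * 3.14159...)
C = 193.551300 / 6.283185
C = 30.8046 m/s

30.8046


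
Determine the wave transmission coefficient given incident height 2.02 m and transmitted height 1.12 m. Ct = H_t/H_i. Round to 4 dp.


Ct = H_t / H_i
Ct = 1.12 / 2.02
Ct = 0.5545

0.5545


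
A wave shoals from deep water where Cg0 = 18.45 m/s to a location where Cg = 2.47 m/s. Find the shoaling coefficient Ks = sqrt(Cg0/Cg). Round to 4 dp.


Ks = sqrt(Cg0 / Cg)
Ks = sqrt(18.45 / 2.47)
Ks = sqrt(7.4696)
Ks = 2.7331

2.7331


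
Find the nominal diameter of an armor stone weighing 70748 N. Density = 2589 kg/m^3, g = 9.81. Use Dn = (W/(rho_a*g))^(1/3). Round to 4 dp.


V = W / (rho_a * g)
V = 70748 / (2589 * 9.81)
V = 70748 / 25398.09
V = 2.785564 m^3
Dn = V^(1/3) = 2.785564^(1/3)
Dn = 1.4070 m

1.4070


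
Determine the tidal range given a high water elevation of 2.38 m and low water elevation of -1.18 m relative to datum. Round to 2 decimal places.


Tidal range = High water - Low water
Tidal range = 2.38 - (-1.18)
Tidal range = 3.56 m

3.56


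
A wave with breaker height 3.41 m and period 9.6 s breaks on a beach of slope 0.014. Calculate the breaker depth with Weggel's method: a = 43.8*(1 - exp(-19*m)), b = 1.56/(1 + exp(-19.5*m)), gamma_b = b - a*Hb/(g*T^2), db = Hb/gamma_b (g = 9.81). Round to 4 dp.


a = 43.8 * (1 - exp(-19 * m))
exp(-19 * 0.014) = exp(-0.2660) = 0.766439
a = 43.8 * (1 - 0.766439) = 10.229966
b = 1.56 / (1 + exp(-19.5 * m))
exp(-19.5 * 0.014) = exp(-0.2730) = 0.761093
b = 1.56 / (1 + 0.761093) = 0.885814
Hb / (g * T^2) = 3.41 / (9.81 * 9.6^2) = 3.41 / 904.0896 = 0.00377175
gamma_b = b - a * Hb/(g*T^2) = 0.885814 - 10.229966 * 0.00377175 = 0.847229
db = Hb / gamma_b = 3.41 / 0.847229
db = 4.0249 m

4.0249


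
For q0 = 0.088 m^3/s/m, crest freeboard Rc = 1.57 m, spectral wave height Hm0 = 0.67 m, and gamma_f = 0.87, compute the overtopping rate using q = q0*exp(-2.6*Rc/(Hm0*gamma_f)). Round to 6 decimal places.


q = q0 * exp(-2.6 * Rc / (Hm0 * gamma_f))
Exponent = -2.6 * 1.57 / (0.67 * 0.87)
= -2.6 * 1.57 / 0.5829
= -7.002916
exp(-7.002916) = 0.000909
q = 0.088 * 0.000909
q = 0.000080 m^3/s/m

0.000080


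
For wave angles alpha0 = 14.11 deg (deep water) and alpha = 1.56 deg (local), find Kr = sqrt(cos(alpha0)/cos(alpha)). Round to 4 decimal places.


Kr = sqrt(cos(alpha0) / cos(alpha))
cos(14.11) = 0.969829
cos(1.56) = 0.999629
Kr = sqrt(0.969829 / 0.999629)
Kr = sqrt(0.970189)
Kr = 0.9850

0.9850


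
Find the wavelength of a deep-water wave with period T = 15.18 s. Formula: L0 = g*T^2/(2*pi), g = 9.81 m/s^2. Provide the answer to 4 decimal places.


L0 = g * T^2 / (2 * pi)
L0 = 9.81 * 15.18^2 / (2 * pi)
L0 = 9.81 * 230.4324 / 6.28319
L0 = 2260.5418 / 6.28319
L0 = 359.7764 m

359.7764


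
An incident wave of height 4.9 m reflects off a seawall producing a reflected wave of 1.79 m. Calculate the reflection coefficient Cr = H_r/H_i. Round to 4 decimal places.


Cr = H_r / H_i
Cr = 1.79 / 4.9
Cr = 0.3653

0.3653


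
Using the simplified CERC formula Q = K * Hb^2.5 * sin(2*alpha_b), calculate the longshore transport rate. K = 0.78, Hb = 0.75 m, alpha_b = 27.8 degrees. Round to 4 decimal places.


Q = K * Hb^2.5 * sin(2 * alpha_b)
Hb^2.5 = 0.75^2.5 = 0.487139
sin(2 * 27.8) = sin(55.6) = 0.825113
Q = 0.78 * 0.487139 * 0.825113
Q = 0.3135 m^3/s

0.3135


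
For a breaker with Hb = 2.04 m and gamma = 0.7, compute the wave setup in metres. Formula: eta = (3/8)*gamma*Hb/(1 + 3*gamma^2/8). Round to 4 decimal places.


eta = (3/8) * gamma * Hb / (1 + 3*gamma^2/8)
Numerator = (3/8) * 0.7 * 2.04 = 0.535500
Denominator = 1 + 3*0.7^2/8 = 1 + 0.183750 = 1.183750
eta = 0.535500 / 1.183750
eta = 0.4524 m

0.4524


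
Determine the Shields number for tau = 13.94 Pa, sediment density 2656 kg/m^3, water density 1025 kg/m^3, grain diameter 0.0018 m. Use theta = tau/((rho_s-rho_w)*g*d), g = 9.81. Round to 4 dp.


theta = tau / ((rho_s - rho_w) * g * d)
rho_s - rho_w = 2656 - 1025 = 1631
Denominator = 1631 * 9.81 * 0.0018 = 28.800198
theta = 13.94 / 28.800198
theta = 0.4840

0.4840


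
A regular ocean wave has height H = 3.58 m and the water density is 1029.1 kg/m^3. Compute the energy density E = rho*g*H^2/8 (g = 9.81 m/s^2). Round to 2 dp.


E = (1/8) * rho * g * H^2
E = (1/8) * 1029.1 * 9.81 * 3.58^2
E = 0.125 * 1029.1 * 9.81 * 12.8164
E = 16173.45 J/m^2

16173.45


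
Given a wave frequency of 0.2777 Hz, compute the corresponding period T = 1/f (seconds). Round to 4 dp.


T = 1 / f
T = 1 / 0.2777
T = 3.6010 s

3.6010


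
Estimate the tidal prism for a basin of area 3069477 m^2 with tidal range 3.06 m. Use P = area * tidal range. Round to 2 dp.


Tidal prism = Area * Tidal range
P = 3069477 * 3.06
P = 9392599.62 m^3

9392599.62


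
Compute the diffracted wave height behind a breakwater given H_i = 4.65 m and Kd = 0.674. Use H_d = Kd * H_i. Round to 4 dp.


H_d = Kd * H_i
H_d = 0.674 * 4.65
H_d = 3.1341 m

3.1341


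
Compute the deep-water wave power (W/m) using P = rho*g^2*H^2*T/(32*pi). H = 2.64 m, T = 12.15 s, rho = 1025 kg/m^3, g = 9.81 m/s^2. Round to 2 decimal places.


P = rho * g^2 * H^2 * T / (32 * pi)
P = 1025 * 9.81^2 * 2.64^2 * 12.15 / (32 * pi)
P = 1025 * 96.2361 * 6.9696 * 12.15 / 100.53096
P = 83089.50 W/m

83089.50


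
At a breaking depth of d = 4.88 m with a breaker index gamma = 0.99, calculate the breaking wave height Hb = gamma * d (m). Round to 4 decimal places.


Hb = gamma * d
Hb = 0.99 * 4.88
Hb = 4.8312 m

4.8312


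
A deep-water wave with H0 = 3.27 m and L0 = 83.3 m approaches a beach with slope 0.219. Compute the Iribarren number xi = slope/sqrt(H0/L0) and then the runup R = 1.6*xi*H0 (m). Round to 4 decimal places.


xi = slope / sqrt(H0/L0)
H0/L0 = 3.27/83.3 = 0.039256
sqrt(0.039256) = 0.198131
xi = 0.219 / 0.198131 = 1.105332
R = 1.6 * xi * H0 = 1.6 * 1.105332 * 3.27
R = 5.7831 m

5.7831


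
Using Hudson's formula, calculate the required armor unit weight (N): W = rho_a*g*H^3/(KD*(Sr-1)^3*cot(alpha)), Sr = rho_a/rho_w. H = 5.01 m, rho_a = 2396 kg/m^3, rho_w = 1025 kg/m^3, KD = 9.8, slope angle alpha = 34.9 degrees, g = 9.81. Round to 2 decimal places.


Sr = rho_a / rho_w = 2396 / 1025 = 2.337561
(Sr - 1) = 1.337561
(Sr - 1)^3 = 2.392989
cot(34.9) = 1 / tan(34.9) = 1 / 0.697610 = 1.433466
Numerator = 2396 * 9.81 * 5.01^3 = 2955758.8506
Denominator = 9.8 * 2.392989 * 1.433466 = 33.616644
W = 2955758.8506 / 33.616644
W = 87925.46 N

87925.46


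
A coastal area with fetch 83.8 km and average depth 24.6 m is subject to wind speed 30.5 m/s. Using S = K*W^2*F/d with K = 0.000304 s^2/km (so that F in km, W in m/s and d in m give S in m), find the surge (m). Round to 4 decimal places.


S = K * W^2 * F / d
W^2 = 30.5^2 = 930.25
S = 0.000304 * 930.25 * 83.8 / 24.6
Numerator = 0.000304 * 930.25 * 83.8 = 23.698305
S = 23.698305 / 24.6 = 0.9633 m

0.9633


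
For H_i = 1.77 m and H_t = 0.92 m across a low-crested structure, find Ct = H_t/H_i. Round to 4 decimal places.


Ct = H_t / H_i
Ct = 0.92 / 1.77
Ct = 0.5198

0.5198


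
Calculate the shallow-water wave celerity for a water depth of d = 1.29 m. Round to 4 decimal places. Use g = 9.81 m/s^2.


Using the shallow-water approximation:
C = sqrt(g * d) = sqrt(9.81 * 1.29)
C = sqrt(12.6549)
C = 3.5574 m/s

3.5574


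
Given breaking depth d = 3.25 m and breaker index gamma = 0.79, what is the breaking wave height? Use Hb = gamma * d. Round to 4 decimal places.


Hb = gamma * d
Hb = 0.79 * 3.25
Hb = 2.5675 m

2.5675


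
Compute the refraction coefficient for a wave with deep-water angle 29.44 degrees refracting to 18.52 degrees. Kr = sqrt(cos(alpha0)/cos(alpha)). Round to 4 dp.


Kr = sqrt(cos(alpha0) / cos(alpha))
cos(29.44) = 0.870871
cos(18.52) = 0.948213
Kr = sqrt(0.870871 / 0.948213)
Kr = sqrt(0.918434)
Kr = 0.9583

0.9583


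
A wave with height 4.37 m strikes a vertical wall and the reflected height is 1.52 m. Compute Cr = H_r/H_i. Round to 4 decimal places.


Cr = H_r / H_i
Cr = 1.52 / 4.37
Cr = 0.3478

0.3478


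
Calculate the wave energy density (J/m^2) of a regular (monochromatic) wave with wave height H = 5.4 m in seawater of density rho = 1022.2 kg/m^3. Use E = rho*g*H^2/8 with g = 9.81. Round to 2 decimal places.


E = (1/8) * rho * g * H^2
E = (1/8) * 1022.2 * 9.81 * 5.4^2
E = 0.125 * 1022.2 * 9.81 * 29.1600
E = 36551.27 J/m^2

36551.27


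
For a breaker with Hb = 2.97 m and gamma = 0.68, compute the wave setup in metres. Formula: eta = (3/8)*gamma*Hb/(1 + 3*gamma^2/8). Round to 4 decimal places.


eta = (3/8) * gamma * Hb / (1 + 3*gamma^2/8)
Numerator = (3/8) * 0.68 * 2.97 = 0.757350
Denominator = 1 + 3*0.68^2/8 = 1 + 0.173400 = 1.173400
eta = 0.757350 / 1.173400
eta = 0.6454 m

0.6454


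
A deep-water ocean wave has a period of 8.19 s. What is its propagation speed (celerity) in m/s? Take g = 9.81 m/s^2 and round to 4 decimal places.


We use the deep-water celerity formula:
C = g * T / (2 * pi)
C = 9.81 * 8.19 / (2 * 3.14159...)
C = 80.343900 / 6.283185
C = 12.7871 m/s

12.7871


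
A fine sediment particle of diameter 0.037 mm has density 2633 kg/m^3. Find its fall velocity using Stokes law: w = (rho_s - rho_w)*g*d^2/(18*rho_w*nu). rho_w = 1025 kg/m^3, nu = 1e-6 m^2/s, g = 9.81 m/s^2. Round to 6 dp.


w = (rho_s - rho_w) * g * d^2 / (18 * rho_w * nu)
d = 0.037 mm = 0.000037 m
rho_s - rho_w = 2633 - 1025 = 1608
Numerator = 1608 * 9.81 * (0.000037)^2 = 0.000021595263
Denominator = 18 * 1025 * 1e-6 = 0.018450
w = 0.001170 m/s

0.001170


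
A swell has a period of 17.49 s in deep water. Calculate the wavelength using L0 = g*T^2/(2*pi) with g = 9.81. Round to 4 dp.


L0 = g * T^2 / (2 * pi)
L0 = 9.81 * 17.49^2 / (2 * pi)
L0 = 9.81 * 305.9001 / 6.28319
L0 = 3000.8800 / 6.28319
L0 = 477.6049 m

477.6049


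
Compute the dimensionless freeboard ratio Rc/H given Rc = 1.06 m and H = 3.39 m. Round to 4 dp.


Relative freeboard = Rc / H
= 1.06 / 3.39
= 0.3127

0.3127


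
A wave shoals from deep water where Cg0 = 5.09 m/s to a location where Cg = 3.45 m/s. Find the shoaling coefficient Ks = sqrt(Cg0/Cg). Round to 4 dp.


Ks = sqrt(Cg0 / Cg)
Ks = sqrt(5.09 / 3.45)
Ks = sqrt(1.4754)
Ks = 1.2146

1.2146


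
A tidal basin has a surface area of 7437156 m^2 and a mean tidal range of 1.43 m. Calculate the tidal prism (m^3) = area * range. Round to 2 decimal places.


Tidal prism = Area * Tidal range
P = 7437156 * 1.43
P = 10635133.08 m^3

10635133.08


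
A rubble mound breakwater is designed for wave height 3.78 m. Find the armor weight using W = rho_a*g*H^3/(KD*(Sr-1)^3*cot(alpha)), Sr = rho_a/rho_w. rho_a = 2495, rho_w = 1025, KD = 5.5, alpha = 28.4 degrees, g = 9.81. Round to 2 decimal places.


Sr = rho_a / rho_w = 2495 / 1025 = 2.434146
(Sr - 1) = 1.434146
(Sr - 1)^3 = 2.949717
cot(28.4) = 1 / tan(28.4) = 1 / 0.540698 = 1.849461
Numerator = 2495 * 9.81 * 3.78^3 = 1321949.7798
Denominator = 5.5 * 2.949717 * 1.849461 = 30.004635
W = 1321949.7798 / 30.004635
W = 44058.19 N

44058.19


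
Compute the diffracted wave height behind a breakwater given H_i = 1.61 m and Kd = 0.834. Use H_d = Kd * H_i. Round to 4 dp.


H_d = Kd * H_i
H_d = 0.834 * 1.61
H_d = 1.3427 m

1.3427


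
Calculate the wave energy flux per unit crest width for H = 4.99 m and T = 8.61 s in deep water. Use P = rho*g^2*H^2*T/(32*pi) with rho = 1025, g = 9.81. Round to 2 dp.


P = rho * g^2 * H^2 * T / (32 * pi)
P = 1025 * 9.81^2 * 4.99^2 * 8.61 / (32 * pi)
P = 1025 * 96.2361 * 24.9001 * 8.61 / 100.53096
P = 210361.51 W/m

210361.51


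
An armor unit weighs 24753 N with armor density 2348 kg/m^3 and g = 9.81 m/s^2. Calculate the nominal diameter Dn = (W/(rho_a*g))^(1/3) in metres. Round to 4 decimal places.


V = W / (rho_a * g)
V = 24753 / (2348 * 9.81)
V = 24753 / 23033.88
V = 1.074634 m^3
Dn = V^(1/3) = 1.074634^(1/3)
Dn = 1.0243 m

1.0243


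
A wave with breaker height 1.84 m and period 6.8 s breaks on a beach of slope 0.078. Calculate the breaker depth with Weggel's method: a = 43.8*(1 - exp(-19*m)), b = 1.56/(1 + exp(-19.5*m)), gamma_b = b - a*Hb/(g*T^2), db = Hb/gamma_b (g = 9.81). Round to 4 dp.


a = 43.8 * (1 - exp(-19 * m))
exp(-19 * 0.078) = exp(-1.4820) = 0.227183
a = 43.8 * (1 - 0.227183) = 33.849390
b = 1.56 / (1 + exp(-19.5 * m))
exp(-19.5 * 0.078) = exp(-1.5210) = 0.218493
b = 1.56 / (1 + 0.218493) = 1.280270
Hb / (g * T^2) = 1.84 / (9.81 * 6.8^2) = 1.84 / 453.6144 = 0.00405631
gamma_b = b - a * Hb/(g*T^2) = 1.280270 - 33.849390 * 0.00405631 = 1.142966
db = Hb / gamma_b = 1.84 / 1.142966
db = 1.6098 m

1.6098


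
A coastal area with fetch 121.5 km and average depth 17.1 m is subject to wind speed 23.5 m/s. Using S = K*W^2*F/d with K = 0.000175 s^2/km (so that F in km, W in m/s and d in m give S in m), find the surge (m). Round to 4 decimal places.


S = K * W^2 * F / d
W^2 = 23.5^2 = 552.25
S = 0.000175 * 552.25 * 121.5 / 17.1
Numerator = 0.000175 * 552.25 * 121.5 = 11.742216
S = 11.742216 / 17.1 = 0.6867 m

0.6867


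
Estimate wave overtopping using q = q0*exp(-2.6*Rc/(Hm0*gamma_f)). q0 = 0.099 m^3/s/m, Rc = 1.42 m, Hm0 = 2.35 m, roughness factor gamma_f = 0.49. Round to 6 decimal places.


q = q0 * exp(-2.6 * Rc / (Hm0 * gamma_f))
Exponent = -2.6 * 1.42 / (2.35 * 0.49)
= -2.6 * 1.42 / 1.1515
= -3.206253
exp(-3.206253) = 0.040508
q = 0.099 * 0.040508
q = 0.004010 m^3/s/m

0.004010


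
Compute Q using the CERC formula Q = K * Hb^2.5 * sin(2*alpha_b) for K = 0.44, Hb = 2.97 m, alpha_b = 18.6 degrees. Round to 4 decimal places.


Q = K * Hb^2.5 * sin(2 * alpha_b)
Hb^2.5 = 2.97^2.5 = 15.201664
sin(2 * 18.6) = sin(37.2) = 0.604599
Q = 0.44 * 15.201664 * 0.604599
Q = 4.0440 m^3/s

4.0440


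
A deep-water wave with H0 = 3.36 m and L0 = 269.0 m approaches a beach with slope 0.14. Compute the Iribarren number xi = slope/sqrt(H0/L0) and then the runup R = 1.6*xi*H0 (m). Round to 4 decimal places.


xi = slope / sqrt(H0/L0)
H0/L0 = 3.36/269.0 = 0.012491
sqrt(0.012491) = 0.111762
xi = 0.14 / 0.111762 = 1.252664
R = 1.6 * xi * H0 = 1.6 * 1.252664 * 3.36
R = 6.7343 m

6.7343


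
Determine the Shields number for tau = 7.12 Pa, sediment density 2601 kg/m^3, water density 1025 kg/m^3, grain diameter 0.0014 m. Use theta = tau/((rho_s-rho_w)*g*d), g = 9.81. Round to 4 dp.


theta = tau / ((rho_s - rho_w) * g * d)
rho_s - rho_w = 2601 - 1025 = 1576
Denominator = 1576 * 9.81 * 0.0014 = 21.644784
theta = 7.12 / 21.644784
theta = 0.3289

0.3289


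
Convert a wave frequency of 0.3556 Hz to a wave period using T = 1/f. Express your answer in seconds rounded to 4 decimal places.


T = 1 / f
T = 1 / 0.3556
T = 2.8121 s

2.8121


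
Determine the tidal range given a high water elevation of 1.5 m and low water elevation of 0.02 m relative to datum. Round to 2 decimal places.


Tidal range = High water - Low water
Tidal range = 1.5 - (0.02)
Tidal range = 1.48 m

1.48


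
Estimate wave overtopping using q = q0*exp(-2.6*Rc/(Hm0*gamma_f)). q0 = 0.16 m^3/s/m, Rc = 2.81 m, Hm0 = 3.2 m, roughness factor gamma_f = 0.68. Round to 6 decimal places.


q = q0 * exp(-2.6 * Rc / (Hm0 * gamma_f))
Exponent = -2.6 * 2.81 / (3.2 * 0.68)
= -2.6 * 2.81 / 2.1760
= -3.357537
exp(-3.357537) = 0.034821
q = 0.16 * 0.034821
q = 0.005571 m^3/s/m

0.005571


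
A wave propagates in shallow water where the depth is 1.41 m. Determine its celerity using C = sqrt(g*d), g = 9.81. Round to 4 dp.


Using the shallow-water approximation:
C = sqrt(g * d) = sqrt(9.81 * 1.41)
C = sqrt(13.8321)
C = 3.7192 m/s

3.7192


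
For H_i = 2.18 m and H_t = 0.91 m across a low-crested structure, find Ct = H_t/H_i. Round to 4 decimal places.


Ct = H_t / H_i
Ct = 0.91 / 2.18
Ct = 0.4174

0.4174


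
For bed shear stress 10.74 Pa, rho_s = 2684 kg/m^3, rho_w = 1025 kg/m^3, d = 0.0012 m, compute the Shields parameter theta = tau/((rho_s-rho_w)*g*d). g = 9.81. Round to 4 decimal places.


theta = tau / ((rho_s - rho_w) * g * d)
rho_s - rho_w = 2684 - 1025 = 1659
Denominator = 1659 * 9.81 * 0.0012 = 19.529748
theta = 10.74 / 19.529748
theta = 0.5499

0.5499


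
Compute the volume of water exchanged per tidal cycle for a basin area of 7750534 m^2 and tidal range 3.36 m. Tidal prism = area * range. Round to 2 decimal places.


Tidal prism = Area * Tidal range
P = 7750534 * 3.36
P = 26041794.24 m^3

26041794.24


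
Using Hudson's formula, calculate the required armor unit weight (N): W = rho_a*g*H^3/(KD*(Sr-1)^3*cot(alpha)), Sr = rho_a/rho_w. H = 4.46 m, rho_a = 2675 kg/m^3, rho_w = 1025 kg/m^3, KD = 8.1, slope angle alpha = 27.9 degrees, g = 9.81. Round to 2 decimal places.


Sr = rho_a / rho_w = 2675 / 1025 = 2.609756
(Sr - 1) = 1.609756
(Sr - 1)^3 = 4.171385
cot(27.9) = 1 / tan(27.9) = 1 / 0.529473 = 1.888671
Numerator = 2675 * 9.81 * 4.46^3 = 2328077.1586
Denominator = 8.1 * 4.171385 * 1.888671 = 63.814834
W = 2328077.1586 / 63.814834
W = 36481.76 N

36481.76


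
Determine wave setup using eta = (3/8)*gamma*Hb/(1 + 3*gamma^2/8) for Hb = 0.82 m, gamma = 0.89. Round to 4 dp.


eta = (3/8) * gamma * Hb / (1 + 3*gamma^2/8)
Numerator = (3/8) * 0.89 * 0.82 = 0.273675
Denominator = 1 + 3*0.89^2/8 = 1 + 0.297038 = 1.297038
eta = 0.273675 / 1.297038
eta = 0.2110 m

0.2110


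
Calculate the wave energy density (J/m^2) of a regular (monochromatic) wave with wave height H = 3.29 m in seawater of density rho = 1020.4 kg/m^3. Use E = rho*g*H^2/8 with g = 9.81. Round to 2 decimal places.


E = (1/8) * rho * g * H^2
E = (1/8) * 1020.4 * 9.81 * 3.29^2
E = 0.125 * 1020.4 * 9.81 * 10.8241
E = 13543.82 J/m^2

13543.82


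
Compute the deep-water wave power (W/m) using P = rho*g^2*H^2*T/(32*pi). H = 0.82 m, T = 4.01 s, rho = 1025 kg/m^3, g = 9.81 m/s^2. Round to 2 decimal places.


P = rho * g^2 * H^2 * T / (32 * pi)
P = 1025 * 9.81^2 * 0.82^2 * 4.01 / (32 * pi)
P = 1025 * 96.2361 * 0.6724 * 4.01 / 100.53096
P = 2645.66 W/m

2645.66


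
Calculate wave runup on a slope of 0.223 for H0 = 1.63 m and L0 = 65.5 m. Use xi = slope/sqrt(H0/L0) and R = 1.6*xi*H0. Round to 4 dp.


xi = slope / sqrt(H0/L0)
H0/L0 = 1.63/65.5 = 0.024885
sqrt(0.024885) = 0.157751
xi = 0.223 / 0.157751 = 1.413617
R = 1.6 * xi * H0 = 1.6 * 1.413617 * 1.63
R = 3.6867 m

3.6867


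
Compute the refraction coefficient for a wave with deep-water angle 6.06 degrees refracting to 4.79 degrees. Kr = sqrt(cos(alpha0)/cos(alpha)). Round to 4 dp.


Kr = sqrt(cos(alpha0) / cos(alpha))
cos(6.06) = 0.994412
cos(4.79) = 0.996507
Kr = sqrt(0.994412 / 0.996507)
Kr = sqrt(0.997897)
Kr = 0.9989

0.9989


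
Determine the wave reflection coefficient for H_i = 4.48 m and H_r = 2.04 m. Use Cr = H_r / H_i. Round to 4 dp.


Cr = H_r / H_i
Cr = 2.04 / 4.48
Cr = 0.4554

0.4554


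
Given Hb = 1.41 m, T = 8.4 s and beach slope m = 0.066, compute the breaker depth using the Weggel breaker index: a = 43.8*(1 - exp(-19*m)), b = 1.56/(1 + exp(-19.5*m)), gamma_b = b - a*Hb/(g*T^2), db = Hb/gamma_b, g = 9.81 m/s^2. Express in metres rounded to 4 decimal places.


a = 43.8 * (1 - exp(-19 * m))
exp(-19 * 0.066) = exp(-1.2540) = 0.285361
a = 43.8 * (1 - 0.285361) = 31.301185
b = 1.56 / (1 + exp(-19.5 * m))
exp(-19.5 * 0.066) = exp(-1.2870) = 0.276098
b = 1.56 / (1 + 0.276098) = 1.222477
Hb / (g * T^2) = 1.41 / (9.81 * 8.4^2) = 1.41 / 692.1936 = 0.00203700
gamma_b = b - a * Hb/(g*T^2) = 1.222477 - 31.301185 * 0.00203700 = 1.158716
db = Hb / gamma_b = 1.41 / 1.158716
db = 1.2169 m

1.2169


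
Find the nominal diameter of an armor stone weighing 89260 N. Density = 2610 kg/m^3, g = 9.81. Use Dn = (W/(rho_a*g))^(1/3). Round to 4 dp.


V = W / (rho_a * g)
V = 89260 / (2610 * 9.81)
V = 89260 / 25604.10
V = 3.486160 m^3
Dn = V^(1/3) = 3.486160^(1/3)
Dn = 1.5163 m

1.5163


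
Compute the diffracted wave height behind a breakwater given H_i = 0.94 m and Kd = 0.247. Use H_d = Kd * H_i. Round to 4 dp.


H_d = Kd * H_i
H_d = 0.247 * 0.94
H_d = 0.2322 m

0.2322


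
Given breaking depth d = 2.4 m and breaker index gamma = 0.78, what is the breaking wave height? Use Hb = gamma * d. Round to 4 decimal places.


Hb = gamma * d
Hb = 0.78 * 2.4
Hb = 1.8720 m

1.8720


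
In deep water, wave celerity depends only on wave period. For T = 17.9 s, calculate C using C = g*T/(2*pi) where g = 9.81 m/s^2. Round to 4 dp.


We use the deep-water celerity formula:
C = g * T / (2 * pi)
C = 9.81 * 17.9 / (2 * 3.14159...)
C = 175.599000 / 6.283185
C = 27.9474 m/s

27.9474


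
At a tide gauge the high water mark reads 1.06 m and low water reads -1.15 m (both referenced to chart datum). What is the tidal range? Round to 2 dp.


Tidal range = High water - Low water
Tidal range = 1.06 - (-1.15)
Tidal range = 2.21 m

2.21


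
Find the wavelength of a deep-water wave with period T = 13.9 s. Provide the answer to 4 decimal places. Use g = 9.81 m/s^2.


L0 = g * T^2 / (2 * pi)
L0 = 9.81 * 13.9^2 / (2 * pi)
L0 = 9.81 * 193.2100 / 6.28319
L0 = 1895.3901 / 6.28319
L0 = 301.6607 m

301.6607


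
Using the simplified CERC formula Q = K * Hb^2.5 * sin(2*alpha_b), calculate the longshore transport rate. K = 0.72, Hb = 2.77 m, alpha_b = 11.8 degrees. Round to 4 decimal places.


Q = K * Hb^2.5 * sin(2 * alpha_b)
Hb^2.5 = 2.77^2.5 = 12.770251
sin(2 * 11.8) = sin(23.6) = 0.400349
Q = 0.72 * 12.770251 * 0.400349
Q = 3.6810 m^3/s

3.6810


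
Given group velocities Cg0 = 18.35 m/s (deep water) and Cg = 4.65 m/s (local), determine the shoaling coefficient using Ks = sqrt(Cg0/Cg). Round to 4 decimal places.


Ks = sqrt(Cg0 / Cg)
Ks = sqrt(18.35 / 4.65)
Ks = sqrt(3.9462)
Ks = 1.9865

1.9865


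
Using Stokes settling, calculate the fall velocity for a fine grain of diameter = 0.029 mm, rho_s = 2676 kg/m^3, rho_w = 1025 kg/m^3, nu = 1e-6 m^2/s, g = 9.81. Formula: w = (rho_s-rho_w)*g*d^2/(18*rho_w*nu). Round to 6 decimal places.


w = (rho_s - rho_w) * g * d^2 / (18 * rho_w * nu)
d = 0.029 mm = 0.000029 m
rho_s - rho_w = 2676 - 1025 = 1651
Numerator = 1651 * 9.81 * (0.000029)^2 = 0.000013621097
Denominator = 18 * 1025 * 1e-6 = 0.018450
w = 0.000738 m/s

0.000738


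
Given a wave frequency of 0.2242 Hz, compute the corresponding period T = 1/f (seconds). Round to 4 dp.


T = 1 / f
T = 1 / 0.2242
T = 4.4603 s

4.4603


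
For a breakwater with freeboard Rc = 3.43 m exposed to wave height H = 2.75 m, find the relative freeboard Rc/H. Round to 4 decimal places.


Relative freeboard = Rc / H
= 3.43 / 2.75
= 1.2473

1.2473


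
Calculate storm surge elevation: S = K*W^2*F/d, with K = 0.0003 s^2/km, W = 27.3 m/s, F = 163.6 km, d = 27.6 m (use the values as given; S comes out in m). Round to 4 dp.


S = K * W^2 * F / d
W^2 = 27.3^2 = 745.29
S = 0.0003 * 745.29 * 163.6 / 27.6
Numerator = 0.0003 * 745.29 * 163.6 = 36.578833
S = 36.578833 / 27.6 = 1.3253 m

1.3253


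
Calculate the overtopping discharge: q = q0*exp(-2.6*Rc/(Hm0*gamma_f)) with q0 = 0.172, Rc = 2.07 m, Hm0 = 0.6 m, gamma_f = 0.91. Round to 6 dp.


q = q0 * exp(-2.6 * Rc / (Hm0 * gamma_f))
Exponent = -2.6 * 2.07 / (0.6 * 0.91)
= -2.6 * 2.07 / 0.5460
= -9.857143
exp(-9.857143) = 0.000052
q = 0.172 * 0.000052
q = 0.000009 m^3/s/m

0.000009


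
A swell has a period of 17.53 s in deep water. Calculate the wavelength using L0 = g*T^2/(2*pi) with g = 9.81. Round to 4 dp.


L0 = g * T^2 / (2 * pi)
L0 = 9.81 * 17.53^2 / (2 * pi)
L0 = 9.81 * 307.3009 / 6.28319
L0 = 3014.6218 / 6.28319
L0 = 479.7920 m

479.7920


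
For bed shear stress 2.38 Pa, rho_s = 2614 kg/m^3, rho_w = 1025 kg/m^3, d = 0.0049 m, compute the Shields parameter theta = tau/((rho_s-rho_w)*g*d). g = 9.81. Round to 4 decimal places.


theta = tau / ((rho_s - rho_w) * g * d)
rho_s - rho_w = 2614 - 1025 = 1589
Denominator = 1589 * 9.81 * 0.0049 = 76.381641
theta = 2.38 / 76.381641
theta = 0.0312

0.0312


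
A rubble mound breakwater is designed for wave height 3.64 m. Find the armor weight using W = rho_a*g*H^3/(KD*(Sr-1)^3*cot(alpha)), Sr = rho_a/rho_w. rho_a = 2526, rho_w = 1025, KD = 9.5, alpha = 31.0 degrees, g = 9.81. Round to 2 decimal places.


Sr = rho_a / rho_w = 2526 / 1025 = 2.464390
(Sr - 1) = 1.464390
(Sr - 1)^3 = 3.140295
cot(31.0) = 1 / tan(31.0) = 1 / 0.600861 = 1.664279
Numerator = 2526 * 9.81 * 3.64^3 = 1195106.2140
Denominator = 9.5 * 3.140295 * 1.664279 = 49.650125
W = 1195106.2140 / 49.650125
W = 24070.56 N

24070.56


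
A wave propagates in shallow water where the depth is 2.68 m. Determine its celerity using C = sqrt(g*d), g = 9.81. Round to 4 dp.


Using the shallow-water approximation:
C = sqrt(g * d) = sqrt(9.81 * 2.68)
C = sqrt(26.2908)
C = 5.1275 m/s

5.1275


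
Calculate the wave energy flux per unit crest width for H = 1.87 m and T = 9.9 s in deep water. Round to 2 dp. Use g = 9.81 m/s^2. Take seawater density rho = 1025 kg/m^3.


P = rho * g^2 * H^2 * T / (32 * pi)
P = 1025 * 9.81^2 * 1.87^2 * 9.9 / (32 * pi)
P = 1025 * 96.2361 * 3.4969 * 9.9 / 100.53096
P = 33968.82 W/m

33968.82


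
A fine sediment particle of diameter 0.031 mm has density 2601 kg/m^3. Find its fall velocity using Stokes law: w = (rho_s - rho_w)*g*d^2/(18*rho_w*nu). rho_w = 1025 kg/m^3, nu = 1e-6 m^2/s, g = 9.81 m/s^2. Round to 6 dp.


w = (rho_s - rho_w) * g * d^2 / (18 * rho_w * nu)
d = 0.031 mm = 0.000031 m
rho_s - rho_w = 2601 - 1025 = 1576
Numerator = 1576 * 9.81 * (0.000031)^2 = 0.000014857598
Denominator = 18 * 1025 * 1e-6 = 0.018450
w = 0.000805 m/s

0.000805


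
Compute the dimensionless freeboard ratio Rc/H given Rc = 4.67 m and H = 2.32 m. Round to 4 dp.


Relative freeboard = Rc / H
= 4.67 / 2.32
= 2.0129

2.0129


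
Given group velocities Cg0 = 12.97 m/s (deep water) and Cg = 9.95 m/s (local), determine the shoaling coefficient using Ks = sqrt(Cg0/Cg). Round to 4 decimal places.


Ks = sqrt(Cg0 / Cg)
Ks = sqrt(12.97 / 9.95)
Ks = sqrt(1.3035)
Ks = 1.1417

1.1417


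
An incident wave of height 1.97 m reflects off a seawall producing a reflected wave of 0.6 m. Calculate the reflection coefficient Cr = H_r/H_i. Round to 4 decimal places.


Cr = H_r / H_i
Cr = 0.6 / 1.97
Cr = 0.3046

0.3046


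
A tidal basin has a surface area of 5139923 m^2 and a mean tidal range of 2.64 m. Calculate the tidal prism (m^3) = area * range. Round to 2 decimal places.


Tidal prism = Area * Tidal range
P = 5139923 * 2.64
P = 13569396.72 m^3

13569396.72


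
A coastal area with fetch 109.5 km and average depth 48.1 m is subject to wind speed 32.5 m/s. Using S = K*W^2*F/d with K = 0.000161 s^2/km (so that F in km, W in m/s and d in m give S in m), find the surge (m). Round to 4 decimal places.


S = K * W^2 * F / d
W^2 = 32.5^2 = 1056.25
S = 0.000161 * 1056.25 * 109.5 / 48.1
Numerator = 0.000161 * 1056.25 * 109.5 = 18.621159
S = 18.621159 / 48.1 = 0.3871 m

0.3871


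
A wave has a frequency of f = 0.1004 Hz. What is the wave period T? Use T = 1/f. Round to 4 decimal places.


T = 1 / f
T = 1 / 0.1004
T = 9.9602 s

9.9602


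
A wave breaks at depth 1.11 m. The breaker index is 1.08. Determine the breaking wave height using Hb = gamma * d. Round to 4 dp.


Hb = gamma * d
Hb = 1.08 * 1.11
Hb = 1.1988 m

1.1988


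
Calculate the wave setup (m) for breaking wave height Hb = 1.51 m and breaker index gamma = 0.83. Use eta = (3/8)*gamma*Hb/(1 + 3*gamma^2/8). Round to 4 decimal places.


eta = (3/8) * gamma * Hb / (1 + 3*gamma^2/8)
Numerator = (3/8) * 0.83 * 1.51 = 0.469987
Denominator = 1 + 3*0.83^2/8 = 1 + 0.258338 = 1.258338
eta = 0.469987 / 1.258338
eta = 0.3735 m

0.3735


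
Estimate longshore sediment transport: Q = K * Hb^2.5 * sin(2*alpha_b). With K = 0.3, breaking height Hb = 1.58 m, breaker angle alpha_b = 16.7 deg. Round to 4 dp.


Q = K * Hb^2.5 * sin(2 * alpha_b)
Hb^2.5 = 1.58^2.5 = 3.137926
sin(2 * 16.7) = sin(33.4) = 0.550481
Q = 0.3 * 3.137926 * 0.550481
Q = 0.5182 m^3/s

0.5182


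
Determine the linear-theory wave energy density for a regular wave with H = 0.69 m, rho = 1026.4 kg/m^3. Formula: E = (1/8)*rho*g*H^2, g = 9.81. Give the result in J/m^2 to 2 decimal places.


E = (1/8) * rho * g * H^2
E = (1/8) * 1026.4 * 9.81 * 0.69^2
E = 0.125 * 1026.4 * 9.81 * 0.4761
E = 599.23 J/m^2

599.23


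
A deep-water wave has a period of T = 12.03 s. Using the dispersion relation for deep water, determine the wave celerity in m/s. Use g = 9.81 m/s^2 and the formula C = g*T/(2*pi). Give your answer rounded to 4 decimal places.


We use the deep-water celerity formula:
C = g * T / (2 * pi)
C = 9.81 * 12.03 / (2 * 3.14159...)
C = 118.014300 / 6.283185
C = 18.7826 m/s

18.7826


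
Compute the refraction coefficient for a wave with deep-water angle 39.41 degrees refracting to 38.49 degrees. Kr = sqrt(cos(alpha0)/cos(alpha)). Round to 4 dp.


Kr = sqrt(cos(alpha0) / cos(alpha))
cos(39.41) = 0.772623
cos(38.49) = 0.782717
Kr = sqrt(0.772623 / 0.782717)
Kr = sqrt(0.987104)
Kr = 0.9935

0.9935


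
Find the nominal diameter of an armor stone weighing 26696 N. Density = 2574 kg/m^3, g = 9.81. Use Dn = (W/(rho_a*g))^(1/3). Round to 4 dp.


V = W / (rho_a * g)
V = 26696 / (2574 * 9.81)
V = 26696 / 25250.94
V = 1.057228 m^3
Dn = V^(1/3) = 1.057228^(1/3)
Dn = 1.0187 m

1.0187


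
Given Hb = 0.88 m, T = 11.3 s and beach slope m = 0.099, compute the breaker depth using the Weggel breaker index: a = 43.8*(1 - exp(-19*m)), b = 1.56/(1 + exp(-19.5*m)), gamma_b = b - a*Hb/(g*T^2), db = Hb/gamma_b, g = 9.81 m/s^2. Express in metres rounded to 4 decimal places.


a = 43.8 * (1 - exp(-19 * m))
exp(-19 * 0.099) = exp(-1.8810) = 0.152438
a = 43.8 * (1 - 0.152438) = 37.123233
b = 1.56 / (1 + exp(-19.5 * m))
exp(-19.5 * 0.099) = exp(-1.9305) = 0.145076
b = 1.56 / (1 + 0.145076) = 1.362355
Hb / (g * T^2) = 0.88 / (9.81 * 11.3^2) = 0.88 / 1252.6389 = 0.00070252
gamma_b = b - a * Hb/(g*T^2) = 1.362355 - 37.123233 * 0.00070252 = 1.336276
db = Hb / gamma_b = 0.88 / 1.336276
db = 0.6585 m

0.6585
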